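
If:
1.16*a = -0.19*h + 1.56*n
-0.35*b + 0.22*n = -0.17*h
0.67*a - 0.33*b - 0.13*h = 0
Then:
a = 1.06082716072187*n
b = 1.4707501339195*n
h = 1.73389733454015*n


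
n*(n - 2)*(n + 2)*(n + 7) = n^4 + 7*n^3 - 4*n^2 - 28*n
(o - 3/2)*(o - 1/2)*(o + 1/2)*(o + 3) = o^4 + 3*o^3/2 - 19*o^2/4 - 3*o/8 + 9/8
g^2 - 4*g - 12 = (g - 6)*(g + 2)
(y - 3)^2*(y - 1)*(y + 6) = y^4 - y^3 - 27*y^2 + 81*y - 54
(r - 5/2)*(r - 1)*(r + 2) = r^3 - 3*r^2/2 - 9*r/2 + 5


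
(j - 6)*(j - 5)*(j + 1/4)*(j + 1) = j^4 - 39*j^3/4 + 33*j^2/2 + 139*j/4 + 15/2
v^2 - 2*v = v*(v - 2)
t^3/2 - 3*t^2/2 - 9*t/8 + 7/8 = (t/2 + 1/2)*(t - 7/2)*(t - 1/2)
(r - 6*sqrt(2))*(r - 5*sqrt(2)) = r^2 - 11*sqrt(2)*r + 60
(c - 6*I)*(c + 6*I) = c^2 + 36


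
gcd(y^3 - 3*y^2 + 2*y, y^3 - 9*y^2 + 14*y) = y^2 - 2*y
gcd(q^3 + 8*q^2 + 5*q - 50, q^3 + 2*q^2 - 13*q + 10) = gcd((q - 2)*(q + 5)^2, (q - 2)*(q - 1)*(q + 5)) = q^2 + 3*q - 10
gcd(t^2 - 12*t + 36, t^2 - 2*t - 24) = t - 6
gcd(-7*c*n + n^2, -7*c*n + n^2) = 7*c*n - n^2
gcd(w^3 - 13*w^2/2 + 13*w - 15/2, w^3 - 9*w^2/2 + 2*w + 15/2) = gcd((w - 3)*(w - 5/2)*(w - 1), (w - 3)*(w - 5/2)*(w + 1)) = w^2 - 11*w/2 + 15/2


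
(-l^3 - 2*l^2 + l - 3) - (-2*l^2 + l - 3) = -l^3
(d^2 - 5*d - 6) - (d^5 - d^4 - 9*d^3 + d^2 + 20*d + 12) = -d^5 + d^4 + 9*d^3 - 25*d - 18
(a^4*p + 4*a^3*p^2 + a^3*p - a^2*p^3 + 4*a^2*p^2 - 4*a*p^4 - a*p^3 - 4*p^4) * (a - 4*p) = a^5*p + a^4*p - 17*a^3*p^3 - 17*a^2*p^3 + 16*a*p^5 + 16*p^5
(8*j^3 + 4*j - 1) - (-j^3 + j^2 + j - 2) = 9*j^3 - j^2 + 3*j + 1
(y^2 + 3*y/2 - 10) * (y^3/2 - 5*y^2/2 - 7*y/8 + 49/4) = y^5/2 - 7*y^4/4 - 77*y^3/8 + 575*y^2/16 + 217*y/8 - 245/2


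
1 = 1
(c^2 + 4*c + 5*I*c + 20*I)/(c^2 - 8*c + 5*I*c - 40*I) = (c + 4)/(c - 8)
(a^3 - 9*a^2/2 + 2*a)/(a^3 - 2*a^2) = (a^2 - 9*a/2 + 2)/(a*(a - 2))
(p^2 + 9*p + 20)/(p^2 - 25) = (p + 4)/(p - 5)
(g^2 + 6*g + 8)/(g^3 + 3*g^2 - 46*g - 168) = (g + 2)/(g^2 - g - 42)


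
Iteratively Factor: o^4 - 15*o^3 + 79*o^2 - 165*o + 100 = (o - 1)*(o^3 - 14*o^2 + 65*o - 100) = (o - 4)*(o - 1)*(o^2 - 10*o + 25) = (o - 5)*(o - 4)*(o - 1)*(o - 5)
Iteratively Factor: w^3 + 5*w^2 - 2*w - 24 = (w - 2)*(w^2 + 7*w + 12) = (w - 2)*(w + 3)*(w + 4)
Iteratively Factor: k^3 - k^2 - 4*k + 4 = (k + 2)*(k^2 - 3*k + 2) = (k - 1)*(k + 2)*(k - 2)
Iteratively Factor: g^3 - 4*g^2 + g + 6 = (g + 1)*(g^2 - 5*g + 6) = (g - 2)*(g + 1)*(g - 3)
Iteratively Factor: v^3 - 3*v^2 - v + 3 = (v + 1)*(v^2 - 4*v + 3) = (v - 3)*(v + 1)*(v - 1)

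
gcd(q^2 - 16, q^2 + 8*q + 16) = q + 4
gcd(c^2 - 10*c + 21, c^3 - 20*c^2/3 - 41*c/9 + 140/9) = c - 7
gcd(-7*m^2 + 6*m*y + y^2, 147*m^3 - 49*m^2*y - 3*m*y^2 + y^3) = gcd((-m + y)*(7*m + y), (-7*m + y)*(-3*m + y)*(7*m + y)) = 7*m + y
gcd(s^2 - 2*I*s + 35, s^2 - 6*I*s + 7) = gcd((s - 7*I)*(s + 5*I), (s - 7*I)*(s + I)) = s - 7*I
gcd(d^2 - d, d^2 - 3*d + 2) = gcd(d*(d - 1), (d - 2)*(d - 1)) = d - 1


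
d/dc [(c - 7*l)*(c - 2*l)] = 2*c - 9*l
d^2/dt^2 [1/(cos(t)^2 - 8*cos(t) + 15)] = 2*(-2*sin(t)^4 + 3*sin(t)^2 - 75*cos(t) + 3*cos(3*t) + 48)/((cos(t) - 5)^3*(cos(t) - 3)^3)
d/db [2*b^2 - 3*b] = 4*b - 3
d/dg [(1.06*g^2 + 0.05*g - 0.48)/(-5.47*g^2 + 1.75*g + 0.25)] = (2.1285*g^2 - 4.7212*g + 0.8525)/(29.9209*g^4 - 19.145*g^3 + 0.3275*g^2 + 0.875*g + 0.0625)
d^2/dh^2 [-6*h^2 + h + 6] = -12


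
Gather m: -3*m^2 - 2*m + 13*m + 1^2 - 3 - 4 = -3*m^2 + 11*m - 6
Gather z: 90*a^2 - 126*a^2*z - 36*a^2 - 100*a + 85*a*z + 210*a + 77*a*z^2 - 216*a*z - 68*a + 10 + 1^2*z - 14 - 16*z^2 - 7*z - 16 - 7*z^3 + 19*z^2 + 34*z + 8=54*a^2 + 42*a - 7*z^3 + z^2*(77*a + 3) + z*(-126*a^2 - 131*a + 28) - 12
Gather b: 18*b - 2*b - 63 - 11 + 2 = 16*b - 72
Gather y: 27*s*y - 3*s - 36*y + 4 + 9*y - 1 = -3*s + y*(27*s - 27) + 3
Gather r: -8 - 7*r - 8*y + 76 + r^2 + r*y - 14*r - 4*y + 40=r^2 + r*(y - 21) - 12*y + 108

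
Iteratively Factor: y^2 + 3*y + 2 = (y + 1)*(y + 2)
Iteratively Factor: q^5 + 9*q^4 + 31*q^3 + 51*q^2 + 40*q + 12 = (q + 2)*(q^4 + 7*q^3 + 17*q^2 + 17*q + 6) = (q + 1)*(q + 2)*(q^3 + 6*q^2 + 11*q + 6) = (q + 1)^2*(q + 2)*(q^2 + 5*q + 6) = (q + 1)^2*(q + 2)*(q + 3)*(q + 2)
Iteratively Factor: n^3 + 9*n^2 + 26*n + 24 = (n + 2)*(n^2 + 7*n + 12) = (n + 2)*(n + 3)*(n + 4)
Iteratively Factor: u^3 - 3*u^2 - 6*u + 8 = (u - 4)*(u^2 + u - 2) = (u - 4)*(u - 1)*(u + 2)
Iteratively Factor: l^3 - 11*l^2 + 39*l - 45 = (l - 5)*(l^2 - 6*l + 9) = (l - 5)*(l - 3)*(l - 3)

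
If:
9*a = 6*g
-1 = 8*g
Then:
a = -1/12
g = -1/8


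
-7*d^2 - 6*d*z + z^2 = (-7*d + z)*(d + z)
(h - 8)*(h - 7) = h^2 - 15*h + 56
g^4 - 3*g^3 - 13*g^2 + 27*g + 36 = (g - 4)*(g - 3)*(g + 1)*(g + 3)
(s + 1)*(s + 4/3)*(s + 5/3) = s^3 + 4*s^2 + 47*s/9 + 20/9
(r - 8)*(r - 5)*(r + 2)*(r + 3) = r^4 - 8*r^3 - 19*r^2 + 122*r + 240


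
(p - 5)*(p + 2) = p^2 - 3*p - 10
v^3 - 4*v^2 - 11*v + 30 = (v - 5)*(v - 2)*(v + 3)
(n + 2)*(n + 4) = n^2 + 6*n + 8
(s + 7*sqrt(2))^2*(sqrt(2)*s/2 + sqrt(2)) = sqrt(2)*s^3/2 + sqrt(2)*s^2 + 14*s^2 + 28*s + 49*sqrt(2)*s + 98*sqrt(2)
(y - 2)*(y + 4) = y^2 + 2*y - 8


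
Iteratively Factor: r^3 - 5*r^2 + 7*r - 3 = (r - 3)*(r^2 - 2*r + 1) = (r - 3)*(r - 1)*(r - 1)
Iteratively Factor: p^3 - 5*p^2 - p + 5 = (p + 1)*(p^2 - 6*p + 5) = (p - 1)*(p + 1)*(p - 5)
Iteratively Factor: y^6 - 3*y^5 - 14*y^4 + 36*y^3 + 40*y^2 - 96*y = (y - 4)*(y^5 + y^4 - 10*y^3 - 4*y^2 + 24*y) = (y - 4)*(y + 3)*(y^4 - 2*y^3 - 4*y^2 + 8*y) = y*(y - 4)*(y + 3)*(y^3 - 2*y^2 - 4*y + 8) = y*(y - 4)*(y + 2)*(y + 3)*(y^2 - 4*y + 4) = y*(y - 4)*(y - 2)*(y + 2)*(y + 3)*(y - 2)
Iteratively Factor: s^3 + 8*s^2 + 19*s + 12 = (s + 3)*(s^2 + 5*s + 4) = (s + 3)*(s + 4)*(s + 1)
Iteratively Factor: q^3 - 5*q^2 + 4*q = (q - 4)*(q^2 - q) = (q - 4)*(q - 1)*(q)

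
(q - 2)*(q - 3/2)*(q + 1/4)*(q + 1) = q^4 - 9*q^3/4 - 9*q^2/8 + 23*q/8 + 3/4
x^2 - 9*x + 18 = (x - 6)*(x - 3)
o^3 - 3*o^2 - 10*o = o*(o - 5)*(o + 2)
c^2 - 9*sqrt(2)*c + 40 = (c - 5*sqrt(2))*(c - 4*sqrt(2))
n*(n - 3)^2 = n^3 - 6*n^2 + 9*n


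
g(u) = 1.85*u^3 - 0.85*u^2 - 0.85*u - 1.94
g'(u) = 5.55*u^2 - 1.7*u - 0.85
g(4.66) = 162.85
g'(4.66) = 111.75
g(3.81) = 84.80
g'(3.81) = 73.24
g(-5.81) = -388.52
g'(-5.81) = 196.37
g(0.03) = -1.97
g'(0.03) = -0.90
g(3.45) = 60.98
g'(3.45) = 59.34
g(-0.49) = -1.95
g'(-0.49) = 1.32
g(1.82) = 4.85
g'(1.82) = 14.44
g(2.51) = 19.83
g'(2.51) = 29.85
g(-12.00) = -3310.94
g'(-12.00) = 818.75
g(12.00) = 3062.26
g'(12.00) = 777.95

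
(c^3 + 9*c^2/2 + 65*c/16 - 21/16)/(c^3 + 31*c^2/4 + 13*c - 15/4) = (c + 7/4)/(c + 5)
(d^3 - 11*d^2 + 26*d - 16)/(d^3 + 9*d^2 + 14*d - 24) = (d^2 - 10*d + 16)/(d^2 + 10*d + 24)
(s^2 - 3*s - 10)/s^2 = 1 - 3/s - 10/s^2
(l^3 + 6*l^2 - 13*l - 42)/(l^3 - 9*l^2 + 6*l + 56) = (l^2 + 4*l - 21)/(l^2 - 11*l + 28)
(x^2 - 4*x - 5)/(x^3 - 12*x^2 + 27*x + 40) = 1/(x - 8)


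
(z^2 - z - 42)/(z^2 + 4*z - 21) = (z^2 - z - 42)/(z^2 + 4*z - 21)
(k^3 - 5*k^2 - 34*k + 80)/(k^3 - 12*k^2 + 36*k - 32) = (k + 5)/(k - 2)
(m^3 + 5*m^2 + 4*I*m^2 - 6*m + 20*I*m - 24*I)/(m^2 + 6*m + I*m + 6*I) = (m^2 + m*(-1 + 4*I) - 4*I)/(m + I)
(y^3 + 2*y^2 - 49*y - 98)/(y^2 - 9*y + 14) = (y^2 + 9*y + 14)/(y - 2)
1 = 1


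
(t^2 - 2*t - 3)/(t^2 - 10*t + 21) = (t + 1)/(t - 7)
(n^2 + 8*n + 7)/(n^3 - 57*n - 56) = 1/(n - 8)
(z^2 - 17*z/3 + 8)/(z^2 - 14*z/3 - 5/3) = (-3*z^2 + 17*z - 24)/(-3*z^2 + 14*z + 5)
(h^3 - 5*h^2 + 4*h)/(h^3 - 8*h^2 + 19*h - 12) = h/(h - 3)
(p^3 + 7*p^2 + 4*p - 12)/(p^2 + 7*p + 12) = (p^3 + 7*p^2 + 4*p - 12)/(p^2 + 7*p + 12)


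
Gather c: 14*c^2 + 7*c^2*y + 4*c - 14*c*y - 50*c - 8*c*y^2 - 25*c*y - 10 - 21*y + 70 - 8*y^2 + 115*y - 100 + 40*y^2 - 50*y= c^2*(7*y + 14) + c*(-8*y^2 - 39*y - 46) + 32*y^2 + 44*y - 40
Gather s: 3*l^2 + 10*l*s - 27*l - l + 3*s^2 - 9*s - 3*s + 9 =3*l^2 - 28*l + 3*s^2 + s*(10*l - 12) + 9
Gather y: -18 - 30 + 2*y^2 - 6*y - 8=2*y^2 - 6*y - 56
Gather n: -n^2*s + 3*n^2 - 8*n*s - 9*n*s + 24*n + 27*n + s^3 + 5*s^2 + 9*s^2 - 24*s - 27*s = n^2*(3 - s) + n*(51 - 17*s) + s^3 + 14*s^2 - 51*s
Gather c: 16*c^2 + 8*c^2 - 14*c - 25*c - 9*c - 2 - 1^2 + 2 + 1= 24*c^2 - 48*c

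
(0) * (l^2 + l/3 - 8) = 0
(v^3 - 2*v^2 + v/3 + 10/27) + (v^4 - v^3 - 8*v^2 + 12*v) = v^4 - 10*v^2 + 37*v/3 + 10/27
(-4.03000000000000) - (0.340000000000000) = -4.37000000000000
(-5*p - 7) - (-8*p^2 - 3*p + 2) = 8*p^2 - 2*p - 9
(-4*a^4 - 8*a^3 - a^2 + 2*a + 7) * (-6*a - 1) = 24*a^5 + 52*a^4 + 14*a^3 - 11*a^2 - 44*a - 7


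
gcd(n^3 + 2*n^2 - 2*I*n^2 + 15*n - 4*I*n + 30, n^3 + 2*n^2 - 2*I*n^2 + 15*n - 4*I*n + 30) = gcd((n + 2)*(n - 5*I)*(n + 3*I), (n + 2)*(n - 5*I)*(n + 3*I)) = n^3 + n^2*(2 - 2*I) + n*(15 - 4*I) + 30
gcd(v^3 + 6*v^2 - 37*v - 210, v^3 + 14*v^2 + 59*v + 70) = v^2 + 12*v + 35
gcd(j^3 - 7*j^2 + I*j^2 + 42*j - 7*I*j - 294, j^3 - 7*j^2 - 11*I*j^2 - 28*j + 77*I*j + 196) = j - 7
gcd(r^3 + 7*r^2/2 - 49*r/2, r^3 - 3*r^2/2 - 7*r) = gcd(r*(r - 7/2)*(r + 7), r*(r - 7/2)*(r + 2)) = r^2 - 7*r/2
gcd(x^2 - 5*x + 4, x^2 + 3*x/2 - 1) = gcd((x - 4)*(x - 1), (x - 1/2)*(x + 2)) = 1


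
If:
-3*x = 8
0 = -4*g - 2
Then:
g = -1/2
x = -8/3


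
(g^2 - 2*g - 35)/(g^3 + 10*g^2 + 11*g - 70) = (g - 7)/(g^2 + 5*g - 14)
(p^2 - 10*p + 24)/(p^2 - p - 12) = (p - 6)/(p + 3)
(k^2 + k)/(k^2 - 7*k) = (k + 1)/(k - 7)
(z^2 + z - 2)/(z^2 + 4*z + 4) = (z - 1)/(z + 2)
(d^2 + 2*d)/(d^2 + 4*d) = (d + 2)/(d + 4)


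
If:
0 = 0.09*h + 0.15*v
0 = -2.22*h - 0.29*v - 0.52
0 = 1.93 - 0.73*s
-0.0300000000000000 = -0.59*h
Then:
No Solution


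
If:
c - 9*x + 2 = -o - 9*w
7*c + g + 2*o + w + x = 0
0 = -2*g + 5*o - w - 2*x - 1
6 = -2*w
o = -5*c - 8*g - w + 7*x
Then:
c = 746/361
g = -1108/361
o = -1000/361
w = -3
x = -1031/361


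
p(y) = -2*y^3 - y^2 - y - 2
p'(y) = -6*y^2 - 2*y - 1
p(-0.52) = -1.47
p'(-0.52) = -1.58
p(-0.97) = -0.15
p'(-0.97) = -4.71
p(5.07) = -293.42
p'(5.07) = -165.37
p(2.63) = -47.93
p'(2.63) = -47.76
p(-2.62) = 29.73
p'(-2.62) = -36.95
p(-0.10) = -1.91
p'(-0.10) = -0.86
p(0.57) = -3.27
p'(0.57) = -4.09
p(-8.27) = 1069.10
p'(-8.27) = -394.82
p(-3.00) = 46.00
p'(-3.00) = -49.00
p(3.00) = -68.00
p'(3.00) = -61.00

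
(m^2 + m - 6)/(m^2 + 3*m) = (m - 2)/m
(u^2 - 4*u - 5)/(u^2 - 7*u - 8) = (u - 5)/(u - 8)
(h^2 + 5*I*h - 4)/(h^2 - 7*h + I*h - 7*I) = (h + 4*I)/(h - 7)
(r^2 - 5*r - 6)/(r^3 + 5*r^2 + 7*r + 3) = (r - 6)/(r^2 + 4*r + 3)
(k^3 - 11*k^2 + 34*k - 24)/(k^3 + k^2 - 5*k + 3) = (k^2 - 10*k + 24)/(k^2 + 2*k - 3)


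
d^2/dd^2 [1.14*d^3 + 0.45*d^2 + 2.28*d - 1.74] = 6.84*d + 0.9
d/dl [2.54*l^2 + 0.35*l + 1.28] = 5.08*l + 0.35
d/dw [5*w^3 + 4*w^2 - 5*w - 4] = 15*w^2 + 8*w - 5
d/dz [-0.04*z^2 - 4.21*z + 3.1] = -0.08*z - 4.21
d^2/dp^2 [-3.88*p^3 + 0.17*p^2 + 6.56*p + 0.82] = 0.34 - 23.28*p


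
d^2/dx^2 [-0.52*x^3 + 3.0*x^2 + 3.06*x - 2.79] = 6.0 - 3.12*x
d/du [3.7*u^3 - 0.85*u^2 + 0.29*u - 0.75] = 11.1*u^2 - 1.7*u + 0.29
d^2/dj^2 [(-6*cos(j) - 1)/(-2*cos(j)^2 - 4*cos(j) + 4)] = 2*(-27*(1 - cos(2*j))^2*cos(j) + 4*(1 - cos(2*j))^2 + 19*cos(j) - 14*cos(2*j) - 57*cos(3*j) + 6*cos(5*j) + 90)/(4*cos(j) + cos(2*j) - 3)^3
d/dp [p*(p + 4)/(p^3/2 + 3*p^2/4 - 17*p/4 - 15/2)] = 4*(-2*p^4 - 16*p^3 - 29*p^2 - 60*p - 120)/(4*p^6 + 12*p^5 - 59*p^4 - 222*p^3 + 109*p^2 + 1020*p + 900)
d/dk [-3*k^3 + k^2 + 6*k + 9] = -9*k^2 + 2*k + 6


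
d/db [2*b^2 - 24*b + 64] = 4*b - 24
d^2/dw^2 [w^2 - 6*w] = 2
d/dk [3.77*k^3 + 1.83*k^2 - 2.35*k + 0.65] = 11.31*k^2 + 3.66*k - 2.35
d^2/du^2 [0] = 0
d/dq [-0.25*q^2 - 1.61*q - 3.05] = -0.5*q - 1.61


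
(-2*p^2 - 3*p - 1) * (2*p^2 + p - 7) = -4*p^4 - 8*p^3 + 9*p^2 + 20*p + 7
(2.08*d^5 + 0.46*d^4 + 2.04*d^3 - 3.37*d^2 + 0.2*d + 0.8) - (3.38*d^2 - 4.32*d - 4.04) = 2.08*d^5 + 0.46*d^4 + 2.04*d^3 - 6.75*d^2 + 4.52*d + 4.84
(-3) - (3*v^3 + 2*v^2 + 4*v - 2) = -3*v^3 - 2*v^2 - 4*v - 1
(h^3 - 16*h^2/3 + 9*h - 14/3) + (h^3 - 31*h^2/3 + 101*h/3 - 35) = 2*h^3 - 47*h^2/3 + 128*h/3 - 119/3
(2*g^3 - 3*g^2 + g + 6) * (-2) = -4*g^3 + 6*g^2 - 2*g - 12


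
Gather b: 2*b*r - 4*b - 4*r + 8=b*(2*r - 4) - 4*r + 8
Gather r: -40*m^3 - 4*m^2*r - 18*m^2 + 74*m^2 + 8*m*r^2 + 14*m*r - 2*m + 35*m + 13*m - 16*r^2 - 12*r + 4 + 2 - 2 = -40*m^3 + 56*m^2 + 46*m + r^2*(8*m - 16) + r*(-4*m^2 + 14*m - 12) + 4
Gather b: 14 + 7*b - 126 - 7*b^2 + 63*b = -7*b^2 + 70*b - 112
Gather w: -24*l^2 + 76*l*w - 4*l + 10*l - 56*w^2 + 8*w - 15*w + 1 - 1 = -24*l^2 + 6*l - 56*w^2 + w*(76*l - 7)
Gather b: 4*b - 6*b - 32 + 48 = 16 - 2*b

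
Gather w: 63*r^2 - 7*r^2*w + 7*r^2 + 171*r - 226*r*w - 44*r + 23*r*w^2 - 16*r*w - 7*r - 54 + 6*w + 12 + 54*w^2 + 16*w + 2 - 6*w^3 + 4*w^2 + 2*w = 70*r^2 + 120*r - 6*w^3 + w^2*(23*r + 58) + w*(-7*r^2 - 242*r + 24) - 40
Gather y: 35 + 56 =91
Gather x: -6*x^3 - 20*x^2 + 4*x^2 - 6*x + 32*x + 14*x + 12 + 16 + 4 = -6*x^3 - 16*x^2 + 40*x + 32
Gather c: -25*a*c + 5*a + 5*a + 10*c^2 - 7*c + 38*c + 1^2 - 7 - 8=10*a + 10*c^2 + c*(31 - 25*a) - 14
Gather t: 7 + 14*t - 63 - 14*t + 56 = 0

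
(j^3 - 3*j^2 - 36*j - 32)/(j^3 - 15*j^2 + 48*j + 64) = (j + 4)/(j - 8)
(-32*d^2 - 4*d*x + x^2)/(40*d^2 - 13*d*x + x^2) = (4*d + x)/(-5*d + x)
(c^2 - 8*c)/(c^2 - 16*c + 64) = c/(c - 8)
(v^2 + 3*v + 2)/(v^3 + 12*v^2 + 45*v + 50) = (v + 1)/(v^2 + 10*v + 25)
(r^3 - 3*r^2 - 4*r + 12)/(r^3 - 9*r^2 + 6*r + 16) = (r^2 - r - 6)/(r^2 - 7*r - 8)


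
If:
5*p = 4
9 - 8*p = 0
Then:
No Solution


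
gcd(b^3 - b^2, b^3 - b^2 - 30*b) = b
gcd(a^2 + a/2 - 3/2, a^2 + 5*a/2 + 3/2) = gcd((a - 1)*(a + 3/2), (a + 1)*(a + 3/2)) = a + 3/2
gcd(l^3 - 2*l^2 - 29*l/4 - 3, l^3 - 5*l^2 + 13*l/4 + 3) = l^2 - 7*l/2 - 2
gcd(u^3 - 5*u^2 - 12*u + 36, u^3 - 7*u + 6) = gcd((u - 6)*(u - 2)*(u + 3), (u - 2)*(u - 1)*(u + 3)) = u^2 + u - 6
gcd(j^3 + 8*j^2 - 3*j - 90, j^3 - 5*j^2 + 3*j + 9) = j - 3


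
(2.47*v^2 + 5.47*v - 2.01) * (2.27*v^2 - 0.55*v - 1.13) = 5.6069*v^4 + 11.0584*v^3 - 10.3623*v^2 - 5.0756*v + 2.2713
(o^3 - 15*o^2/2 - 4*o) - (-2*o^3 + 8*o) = 3*o^3 - 15*o^2/2 - 12*o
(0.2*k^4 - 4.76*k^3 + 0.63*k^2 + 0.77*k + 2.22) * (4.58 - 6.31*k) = -1.262*k^5 + 30.9516*k^4 - 25.7761*k^3 - 1.9733*k^2 - 10.4816*k + 10.1676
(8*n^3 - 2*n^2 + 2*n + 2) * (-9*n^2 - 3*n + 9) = -72*n^5 - 6*n^4 + 60*n^3 - 42*n^2 + 12*n + 18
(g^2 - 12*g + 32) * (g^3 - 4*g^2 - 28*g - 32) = g^5 - 16*g^4 + 52*g^3 + 176*g^2 - 512*g - 1024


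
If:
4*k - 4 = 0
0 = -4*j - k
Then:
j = -1/4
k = 1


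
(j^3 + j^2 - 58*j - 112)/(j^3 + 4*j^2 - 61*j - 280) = (j + 2)/(j + 5)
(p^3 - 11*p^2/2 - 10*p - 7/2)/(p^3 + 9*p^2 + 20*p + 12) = (2*p^2 - 13*p - 7)/(2*(p^2 + 8*p + 12))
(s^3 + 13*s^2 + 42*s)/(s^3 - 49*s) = (s + 6)/(s - 7)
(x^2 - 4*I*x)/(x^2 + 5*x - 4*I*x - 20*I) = x/(x + 5)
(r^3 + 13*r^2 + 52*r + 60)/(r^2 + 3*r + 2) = (r^2 + 11*r + 30)/(r + 1)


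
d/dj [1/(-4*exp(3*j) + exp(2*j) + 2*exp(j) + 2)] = 2*(6*exp(2*j) - exp(j) - 1)*exp(j)/(-4*exp(3*j) + exp(2*j) + 2*exp(j) + 2)^2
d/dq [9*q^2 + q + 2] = 18*q + 1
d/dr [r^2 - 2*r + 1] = 2*r - 2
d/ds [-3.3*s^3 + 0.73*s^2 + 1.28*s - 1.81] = -9.9*s^2 + 1.46*s + 1.28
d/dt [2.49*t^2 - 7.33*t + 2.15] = 4.98*t - 7.33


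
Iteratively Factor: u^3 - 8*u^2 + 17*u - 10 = (u - 2)*(u^2 - 6*u + 5) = (u - 5)*(u - 2)*(u - 1)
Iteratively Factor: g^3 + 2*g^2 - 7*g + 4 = (g - 1)*(g^2 + 3*g - 4) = (g - 1)^2*(g + 4)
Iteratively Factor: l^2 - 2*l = (l)*(l - 2)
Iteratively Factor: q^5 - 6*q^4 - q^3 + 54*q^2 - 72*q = (q + 3)*(q^4 - 9*q^3 + 26*q^2 - 24*q) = (q - 2)*(q + 3)*(q^3 - 7*q^2 + 12*q) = (q - 4)*(q - 2)*(q + 3)*(q^2 - 3*q) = q*(q - 4)*(q - 2)*(q + 3)*(q - 3)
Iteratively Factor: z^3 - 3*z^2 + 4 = (z + 1)*(z^2 - 4*z + 4) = (z - 2)*(z + 1)*(z - 2)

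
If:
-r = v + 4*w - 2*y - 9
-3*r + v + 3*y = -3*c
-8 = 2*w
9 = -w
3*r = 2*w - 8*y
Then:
No Solution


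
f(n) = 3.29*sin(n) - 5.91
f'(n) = 3.29*cos(n)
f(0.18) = -5.32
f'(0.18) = 3.24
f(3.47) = -6.97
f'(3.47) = -3.11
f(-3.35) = -5.23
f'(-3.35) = -3.22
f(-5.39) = -3.35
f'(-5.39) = 2.06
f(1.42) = -2.66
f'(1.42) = 0.49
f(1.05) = -3.06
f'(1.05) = 1.64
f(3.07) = -5.67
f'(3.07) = -3.28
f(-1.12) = -8.87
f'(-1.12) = 1.43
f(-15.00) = -8.05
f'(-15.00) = -2.50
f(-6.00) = -4.99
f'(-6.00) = 3.16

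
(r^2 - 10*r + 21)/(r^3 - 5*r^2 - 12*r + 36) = (r^2 - 10*r + 21)/(r^3 - 5*r^2 - 12*r + 36)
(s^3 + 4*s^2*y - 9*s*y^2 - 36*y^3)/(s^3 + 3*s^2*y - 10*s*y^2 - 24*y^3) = (s + 3*y)/(s + 2*y)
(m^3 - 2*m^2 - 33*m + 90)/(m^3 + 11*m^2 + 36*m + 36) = (m^2 - 8*m + 15)/(m^2 + 5*m + 6)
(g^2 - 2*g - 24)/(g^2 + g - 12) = (g - 6)/(g - 3)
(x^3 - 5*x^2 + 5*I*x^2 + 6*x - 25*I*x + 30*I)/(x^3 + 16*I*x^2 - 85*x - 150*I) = (x^2 - 5*x + 6)/(x^2 + 11*I*x - 30)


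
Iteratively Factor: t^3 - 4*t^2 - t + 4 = (t - 1)*(t^2 - 3*t - 4) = (t - 4)*(t - 1)*(t + 1)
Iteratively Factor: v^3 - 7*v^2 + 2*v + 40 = (v + 2)*(v^2 - 9*v + 20) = (v - 4)*(v + 2)*(v - 5)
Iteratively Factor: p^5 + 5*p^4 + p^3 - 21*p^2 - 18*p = (p)*(p^4 + 5*p^3 + p^2 - 21*p - 18) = p*(p + 3)*(p^3 + 2*p^2 - 5*p - 6) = p*(p - 2)*(p + 3)*(p^2 + 4*p + 3) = p*(p - 2)*(p + 3)^2*(p + 1)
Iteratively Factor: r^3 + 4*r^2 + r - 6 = (r + 2)*(r^2 + 2*r - 3) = (r - 1)*(r + 2)*(r + 3)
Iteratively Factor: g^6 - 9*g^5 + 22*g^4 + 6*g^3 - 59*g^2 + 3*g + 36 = (g - 4)*(g^5 - 5*g^4 + 2*g^3 + 14*g^2 - 3*g - 9) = (g - 4)*(g + 1)*(g^4 - 6*g^3 + 8*g^2 + 6*g - 9) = (g - 4)*(g - 3)*(g + 1)*(g^3 - 3*g^2 - g + 3) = (g - 4)*(g - 3)*(g + 1)^2*(g^2 - 4*g + 3) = (g - 4)*(g - 3)^2*(g + 1)^2*(g - 1)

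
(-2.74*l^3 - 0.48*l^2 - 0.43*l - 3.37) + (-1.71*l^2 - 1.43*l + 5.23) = -2.74*l^3 - 2.19*l^2 - 1.86*l + 1.86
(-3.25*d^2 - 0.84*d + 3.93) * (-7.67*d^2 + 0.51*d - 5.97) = 24.9275*d^4 + 4.7853*d^3 - 11.169*d^2 + 7.0191*d - 23.4621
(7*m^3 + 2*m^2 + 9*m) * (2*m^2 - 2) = 14*m^5 + 4*m^4 + 4*m^3 - 4*m^2 - 18*m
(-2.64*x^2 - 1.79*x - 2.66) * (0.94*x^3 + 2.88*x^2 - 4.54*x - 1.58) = -2.4816*x^5 - 9.2858*x^4 + 4.33*x^3 + 4.637*x^2 + 14.9046*x + 4.2028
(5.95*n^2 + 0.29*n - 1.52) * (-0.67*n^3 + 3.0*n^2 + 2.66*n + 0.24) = -3.9865*n^5 + 17.6557*n^4 + 17.7154*n^3 - 2.3606*n^2 - 3.9736*n - 0.3648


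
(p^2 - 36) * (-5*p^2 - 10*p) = -5*p^4 - 10*p^3 + 180*p^2 + 360*p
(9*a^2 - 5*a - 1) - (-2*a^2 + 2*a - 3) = 11*a^2 - 7*a + 2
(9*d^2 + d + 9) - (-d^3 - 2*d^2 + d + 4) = d^3 + 11*d^2 + 5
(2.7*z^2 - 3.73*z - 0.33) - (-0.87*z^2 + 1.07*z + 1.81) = 3.57*z^2 - 4.8*z - 2.14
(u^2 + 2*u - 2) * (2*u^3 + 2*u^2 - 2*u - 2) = 2*u^5 + 6*u^4 - 2*u^3 - 10*u^2 + 4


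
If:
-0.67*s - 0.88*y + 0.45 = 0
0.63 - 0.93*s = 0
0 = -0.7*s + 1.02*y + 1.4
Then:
No Solution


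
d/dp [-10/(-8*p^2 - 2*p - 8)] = 5*(-8*p - 1)/(4*p^2 + p + 4)^2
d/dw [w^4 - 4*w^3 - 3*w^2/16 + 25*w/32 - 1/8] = 4*w^3 - 12*w^2 - 3*w/8 + 25/32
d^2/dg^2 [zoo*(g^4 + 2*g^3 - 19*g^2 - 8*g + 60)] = zoo*(g^2 + g + 1)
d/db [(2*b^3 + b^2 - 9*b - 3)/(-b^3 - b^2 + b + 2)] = (-b^4 - 14*b^3 - 5*b^2 - 2*b - 15)/(b^6 + 2*b^5 - b^4 - 6*b^3 - 3*b^2 + 4*b + 4)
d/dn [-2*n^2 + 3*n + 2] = 3 - 4*n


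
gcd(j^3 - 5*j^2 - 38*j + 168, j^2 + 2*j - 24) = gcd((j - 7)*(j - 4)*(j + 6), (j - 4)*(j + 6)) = j^2 + 2*j - 24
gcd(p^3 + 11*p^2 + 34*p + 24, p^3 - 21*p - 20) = p^2 + 5*p + 4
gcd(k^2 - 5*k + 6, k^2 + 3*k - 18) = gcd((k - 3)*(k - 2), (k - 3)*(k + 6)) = k - 3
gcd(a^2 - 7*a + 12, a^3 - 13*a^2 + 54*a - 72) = a^2 - 7*a + 12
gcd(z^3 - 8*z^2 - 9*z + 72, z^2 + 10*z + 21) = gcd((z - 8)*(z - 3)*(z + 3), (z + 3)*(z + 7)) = z + 3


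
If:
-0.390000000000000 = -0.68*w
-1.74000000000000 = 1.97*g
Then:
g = -0.88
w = 0.57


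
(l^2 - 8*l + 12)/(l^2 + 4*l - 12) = (l - 6)/(l + 6)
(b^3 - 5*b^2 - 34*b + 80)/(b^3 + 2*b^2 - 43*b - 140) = (b^2 - 10*b + 16)/(b^2 - 3*b - 28)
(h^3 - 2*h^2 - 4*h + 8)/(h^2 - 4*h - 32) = (-h^3 + 2*h^2 + 4*h - 8)/(-h^2 + 4*h + 32)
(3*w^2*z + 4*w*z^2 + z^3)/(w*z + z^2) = 3*w + z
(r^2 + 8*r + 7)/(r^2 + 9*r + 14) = (r + 1)/(r + 2)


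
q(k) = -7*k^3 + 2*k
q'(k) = 2 - 21*k^2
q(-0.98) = 4.63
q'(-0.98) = -18.17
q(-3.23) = 229.43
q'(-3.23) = -217.09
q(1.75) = -34.02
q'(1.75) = -62.31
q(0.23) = 0.37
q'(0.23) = 0.89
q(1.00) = -5.00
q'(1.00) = -19.00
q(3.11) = -204.34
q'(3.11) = -201.11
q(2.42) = -94.37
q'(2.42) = -120.98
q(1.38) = -15.64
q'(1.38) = -37.99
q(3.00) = -183.00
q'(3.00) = -187.00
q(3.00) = -183.00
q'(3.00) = -187.00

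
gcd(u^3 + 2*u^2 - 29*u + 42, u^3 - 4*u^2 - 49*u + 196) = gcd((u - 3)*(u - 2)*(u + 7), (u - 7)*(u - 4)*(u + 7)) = u + 7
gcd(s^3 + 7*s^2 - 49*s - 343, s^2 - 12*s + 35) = s - 7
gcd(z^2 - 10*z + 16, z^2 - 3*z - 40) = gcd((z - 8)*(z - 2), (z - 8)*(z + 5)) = z - 8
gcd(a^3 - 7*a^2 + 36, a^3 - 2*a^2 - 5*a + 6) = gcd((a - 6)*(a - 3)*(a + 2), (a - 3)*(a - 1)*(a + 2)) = a^2 - a - 6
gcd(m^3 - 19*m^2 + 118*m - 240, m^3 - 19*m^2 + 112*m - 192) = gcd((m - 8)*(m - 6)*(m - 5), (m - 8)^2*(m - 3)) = m - 8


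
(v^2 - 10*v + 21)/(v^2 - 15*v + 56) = (v - 3)/(v - 8)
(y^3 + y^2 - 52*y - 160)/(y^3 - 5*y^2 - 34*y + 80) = (y + 4)/(y - 2)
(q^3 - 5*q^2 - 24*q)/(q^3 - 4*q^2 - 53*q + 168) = q*(q + 3)/(q^2 + 4*q - 21)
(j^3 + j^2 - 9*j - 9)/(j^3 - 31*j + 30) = (j^3 + j^2 - 9*j - 9)/(j^3 - 31*j + 30)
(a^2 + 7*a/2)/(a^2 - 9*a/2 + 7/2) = a*(2*a + 7)/(2*a^2 - 9*a + 7)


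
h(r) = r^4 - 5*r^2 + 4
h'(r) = 4*r^3 - 10*r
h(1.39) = -1.93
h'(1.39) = -3.16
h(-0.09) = 3.96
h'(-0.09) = 0.90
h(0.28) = 3.61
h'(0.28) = -2.71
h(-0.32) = 3.50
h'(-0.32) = 3.07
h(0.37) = 3.33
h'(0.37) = -3.50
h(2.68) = 19.67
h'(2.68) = 50.20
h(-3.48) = 90.11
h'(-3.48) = -133.78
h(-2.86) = 30.01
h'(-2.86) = -64.97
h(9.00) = 6160.00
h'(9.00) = 2826.00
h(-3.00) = 40.00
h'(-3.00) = -78.00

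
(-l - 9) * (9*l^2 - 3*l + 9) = -9*l^3 - 78*l^2 + 18*l - 81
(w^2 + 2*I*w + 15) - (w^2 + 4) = 2*I*w + 11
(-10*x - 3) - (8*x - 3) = -18*x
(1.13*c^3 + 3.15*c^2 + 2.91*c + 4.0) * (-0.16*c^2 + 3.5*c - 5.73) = -0.1808*c^5 + 3.451*c^4 + 4.0845*c^3 - 8.5045*c^2 - 2.6743*c - 22.92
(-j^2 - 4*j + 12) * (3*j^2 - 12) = -3*j^4 - 12*j^3 + 48*j^2 + 48*j - 144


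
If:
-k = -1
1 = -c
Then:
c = -1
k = 1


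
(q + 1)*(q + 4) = q^2 + 5*q + 4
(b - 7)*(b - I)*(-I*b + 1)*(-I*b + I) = -b^4 + 8*b^3 - 8*b^2 + 8*b - 7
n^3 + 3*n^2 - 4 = (n - 1)*(n + 2)^2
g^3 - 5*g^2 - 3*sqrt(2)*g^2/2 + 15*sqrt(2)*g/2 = g*(g - 5)*(g - 3*sqrt(2)/2)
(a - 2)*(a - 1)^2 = a^3 - 4*a^2 + 5*a - 2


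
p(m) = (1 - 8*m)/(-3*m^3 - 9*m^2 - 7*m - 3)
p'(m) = (1 - 8*m)*(9*m^2 + 18*m + 7)/(-3*m^3 - 9*m^2 - 7*m - 3)^2 - 8/(-3*m^3 - 9*m^2 - 7*m - 3)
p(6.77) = 0.04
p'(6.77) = -0.01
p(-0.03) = -0.44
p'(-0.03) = 3.88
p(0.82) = 0.34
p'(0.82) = -0.09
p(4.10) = 0.08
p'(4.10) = -0.03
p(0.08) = -0.10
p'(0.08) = 2.44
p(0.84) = 0.34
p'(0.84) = -0.09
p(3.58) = 0.10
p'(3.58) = -0.04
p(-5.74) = 0.15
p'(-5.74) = 0.07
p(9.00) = 0.02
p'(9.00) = 0.00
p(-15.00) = 0.01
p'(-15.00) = 0.00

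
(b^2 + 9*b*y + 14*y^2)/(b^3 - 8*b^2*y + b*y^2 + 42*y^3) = (b + 7*y)/(b^2 - 10*b*y + 21*y^2)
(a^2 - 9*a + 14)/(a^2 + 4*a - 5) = (a^2 - 9*a + 14)/(a^2 + 4*a - 5)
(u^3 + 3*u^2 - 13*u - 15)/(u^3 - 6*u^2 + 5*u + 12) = (u + 5)/(u - 4)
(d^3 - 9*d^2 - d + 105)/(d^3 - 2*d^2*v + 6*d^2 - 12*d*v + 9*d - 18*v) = (-d^2 + 12*d - 35)/(-d^2 + 2*d*v - 3*d + 6*v)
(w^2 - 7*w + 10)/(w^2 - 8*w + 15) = (w - 2)/(w - 3)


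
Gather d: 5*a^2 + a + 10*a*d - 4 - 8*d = 5*a^2 + a + d*(10*a - 8) - 4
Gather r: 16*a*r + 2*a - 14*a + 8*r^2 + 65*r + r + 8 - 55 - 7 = -12*a + 8*r^2 + r*(16*a + 66) - 54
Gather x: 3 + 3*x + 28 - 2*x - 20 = x + 11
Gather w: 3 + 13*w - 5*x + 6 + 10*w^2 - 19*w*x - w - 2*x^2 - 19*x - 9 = 10*w^2 + w*(12 - 19*x) - 2*x^2 - 24*x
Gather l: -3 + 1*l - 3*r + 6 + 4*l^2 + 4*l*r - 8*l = 4*l^2 + l*(4*r - 7) - 3*r + 3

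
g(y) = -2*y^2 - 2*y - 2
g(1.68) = -11.00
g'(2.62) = -12.48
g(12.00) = -314.00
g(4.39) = -49.32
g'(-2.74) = 8.96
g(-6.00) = -62.00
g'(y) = -4*y - 2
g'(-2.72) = 8.88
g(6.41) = -97.00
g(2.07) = -14.71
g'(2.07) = -10.28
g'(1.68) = -8.72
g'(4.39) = -19.56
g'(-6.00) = 22.00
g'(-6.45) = 23.80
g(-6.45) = -72.30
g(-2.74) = -11.54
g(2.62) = -20.97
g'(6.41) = -27.64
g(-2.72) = -11.36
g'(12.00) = -50.00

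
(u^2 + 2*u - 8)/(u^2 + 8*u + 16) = (u - 2)/(u + 4)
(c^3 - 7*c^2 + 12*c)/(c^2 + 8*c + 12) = c*(c^2 - 7*c + 12)/(c^2 + 8*c + 12)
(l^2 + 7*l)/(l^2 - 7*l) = (l + 7)/(l - 7)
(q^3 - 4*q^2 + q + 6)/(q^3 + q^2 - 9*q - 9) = (q - 2)/(q + 3)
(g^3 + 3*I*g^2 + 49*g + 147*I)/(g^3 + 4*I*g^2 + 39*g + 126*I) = (g - 7*I)/(g - 6*I)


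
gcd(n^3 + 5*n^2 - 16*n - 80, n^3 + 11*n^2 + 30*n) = n + 5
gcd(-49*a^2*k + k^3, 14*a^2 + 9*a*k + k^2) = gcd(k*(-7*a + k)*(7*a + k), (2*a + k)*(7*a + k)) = 7*a + k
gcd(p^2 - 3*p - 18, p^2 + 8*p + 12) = 1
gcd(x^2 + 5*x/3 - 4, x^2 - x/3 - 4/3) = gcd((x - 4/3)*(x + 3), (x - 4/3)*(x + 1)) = x - 4/3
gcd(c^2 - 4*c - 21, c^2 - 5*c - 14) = c - 7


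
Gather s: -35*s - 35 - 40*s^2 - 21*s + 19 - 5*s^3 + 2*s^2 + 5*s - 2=-5*s^3 - 38*s^2 - 51*s - 18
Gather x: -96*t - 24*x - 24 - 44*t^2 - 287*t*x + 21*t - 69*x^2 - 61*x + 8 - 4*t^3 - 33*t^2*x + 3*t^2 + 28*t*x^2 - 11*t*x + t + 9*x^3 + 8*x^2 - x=-4*t^3 - 41*t^2 - 74*t + 9*x^3 + x^2*(28*t - 61) + x*(-33*t^2 - 298*t - 86) - 16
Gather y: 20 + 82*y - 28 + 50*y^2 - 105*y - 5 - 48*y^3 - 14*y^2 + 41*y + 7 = -48*y^3 + 36*y^2 + 18*y - 6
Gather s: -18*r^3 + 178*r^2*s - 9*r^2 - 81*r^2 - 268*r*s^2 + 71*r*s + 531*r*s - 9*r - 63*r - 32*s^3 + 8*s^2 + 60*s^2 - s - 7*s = -18*r^3 - 90*r^2 - 72*r - 32*s^3 + s^2*(68 - 268*r) + s*(178*r^2 + 602*r - 8)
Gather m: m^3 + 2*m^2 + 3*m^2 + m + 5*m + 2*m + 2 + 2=m^3 + 5*m^2 + 8*m + 4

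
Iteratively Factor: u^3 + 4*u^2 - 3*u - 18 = (u - 2)*(u^2 + 6*u + 9) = (u - 2)*(u + 3)*(u + 3)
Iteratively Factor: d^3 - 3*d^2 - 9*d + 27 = (d - 3)*(d^2 - 9) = (d - 3)^2*(d + 3)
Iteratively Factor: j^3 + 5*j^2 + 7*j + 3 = (j + 3)*(j^2 + 2*j + 1) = (j + 1)*(j + 3)*(j + 1)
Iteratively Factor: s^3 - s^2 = (s - 1)*(s^2) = s*(s - 1)*(s)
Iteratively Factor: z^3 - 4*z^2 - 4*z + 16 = (z - 4)*(z^2 - 4) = (z - 4)*(z - 2)*(z + 2)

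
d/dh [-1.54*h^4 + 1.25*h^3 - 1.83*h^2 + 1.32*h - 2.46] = -6.16*h^3 + 3.75*h^2 - 3.66*h + 1.32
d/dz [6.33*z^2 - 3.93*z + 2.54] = 12.66*z - 3.93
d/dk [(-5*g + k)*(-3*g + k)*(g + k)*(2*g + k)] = 29*g^3 - 14*g^2*k - 15*g*k^2 + 4*k^3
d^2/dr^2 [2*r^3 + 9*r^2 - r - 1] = 12*r + 18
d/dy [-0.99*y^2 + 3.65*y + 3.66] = 3.65 - 1.98*y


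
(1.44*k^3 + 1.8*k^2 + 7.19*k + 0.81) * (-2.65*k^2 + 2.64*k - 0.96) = -3.816*k^5 - 0.968399999999999*k^4 - 15.6839*k^3 + 15.1071*k^2 - 4.764*k - 0.7776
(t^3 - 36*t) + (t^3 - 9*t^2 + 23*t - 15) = 2*t^3 - 9*t^2 - 13*t - 15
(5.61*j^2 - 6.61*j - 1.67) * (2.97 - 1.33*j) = -7.4613*j^3 + 25.453*j^2 - 17.4106*j - 4.9599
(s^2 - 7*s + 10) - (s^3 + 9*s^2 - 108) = -s^3 - 8*s^2 - 7*s + 118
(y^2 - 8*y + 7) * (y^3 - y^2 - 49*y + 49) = y^5 - 9*y^4 - 34*y^3 + 434*y^2 - 735*y + 343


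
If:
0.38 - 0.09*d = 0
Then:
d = 4.22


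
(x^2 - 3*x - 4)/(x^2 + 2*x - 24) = (x + 1)/(x + 6)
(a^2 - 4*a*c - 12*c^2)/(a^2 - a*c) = (a^2 - 4*a*c - 12*c^2)/(a*(a - c))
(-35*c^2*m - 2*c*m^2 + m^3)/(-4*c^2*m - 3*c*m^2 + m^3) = (35*c^2 + 2*c*m - m^2)/(4*c^2 + 3*c*m - m^2)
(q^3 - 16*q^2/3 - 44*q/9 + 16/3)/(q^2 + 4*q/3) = q - 20/3 + 4/q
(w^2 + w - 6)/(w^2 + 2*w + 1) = (w^2 + w - 6)/(w^2 + 2*w + 1)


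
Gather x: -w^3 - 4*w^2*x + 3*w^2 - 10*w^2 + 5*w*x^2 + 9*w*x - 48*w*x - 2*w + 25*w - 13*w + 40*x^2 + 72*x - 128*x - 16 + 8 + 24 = -w^3 - 7*w^2 + 10*w + x^2*(5*w + 40) + x*(-4*w^2 - 39*w - 56) + 16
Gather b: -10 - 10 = -20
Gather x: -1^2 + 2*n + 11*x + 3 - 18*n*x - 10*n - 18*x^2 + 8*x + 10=-8*n - 18*x^2 + x*(19 - 18*n) + 12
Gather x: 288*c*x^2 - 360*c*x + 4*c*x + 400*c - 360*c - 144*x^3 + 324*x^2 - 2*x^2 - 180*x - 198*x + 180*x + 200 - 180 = 40*c - 144*x^3 + x^2*(288*c + 322) + x*(-356*c - 198) + 20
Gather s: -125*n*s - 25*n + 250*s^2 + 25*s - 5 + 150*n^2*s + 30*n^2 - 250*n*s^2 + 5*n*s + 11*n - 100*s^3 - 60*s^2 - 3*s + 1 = 30*n^2 - 14*n - 100*s^3 + s^2*(190 - 250*n) + s*(150*n^2 - 120*n + 22) - 4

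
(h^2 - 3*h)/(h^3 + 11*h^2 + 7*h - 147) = h/(h^2 + 14*h + 49)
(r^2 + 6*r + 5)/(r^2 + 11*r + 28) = (r^2 + 6*r + 5)/(r^2 + 11*r + 28)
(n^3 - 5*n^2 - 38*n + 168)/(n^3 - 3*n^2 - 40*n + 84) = (n - 4)/(n - 2)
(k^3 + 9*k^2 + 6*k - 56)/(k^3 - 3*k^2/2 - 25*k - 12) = 2*(k^2 + 5*k - 14)/(2*k^2 - 11*k - 6)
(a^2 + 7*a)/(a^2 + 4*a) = (a + 7)/(a + 4)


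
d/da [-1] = 0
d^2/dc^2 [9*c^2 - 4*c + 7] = 18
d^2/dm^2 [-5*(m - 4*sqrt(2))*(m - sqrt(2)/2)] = -10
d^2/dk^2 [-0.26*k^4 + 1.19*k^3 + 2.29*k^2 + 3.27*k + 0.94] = -3.12*k^2 + 7.14*k + 4.58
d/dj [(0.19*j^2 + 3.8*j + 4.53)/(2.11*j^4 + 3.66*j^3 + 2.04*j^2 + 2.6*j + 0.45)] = (-0.8018*j^5 - 24.7494*j^4 - 66.0492*j^3 - 56.9974*j^2 - 18.3114*j - 10.068)/(4.4521*j^8 + 15.4452*j^7 + 22.0044*j^6 + 25.9048*j^5 + 25.0926*j^4 + 13.902*j^3 + 8.596*j^2 + 2.34*j + 0.2025)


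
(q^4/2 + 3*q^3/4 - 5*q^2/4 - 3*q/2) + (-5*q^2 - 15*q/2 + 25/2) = q^4/2 + 3*q^3/4 - 25*q^2/4 - 9*q + 25/2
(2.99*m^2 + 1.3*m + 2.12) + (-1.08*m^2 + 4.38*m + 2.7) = 1.91*m^2 + 5.68*m + 4.82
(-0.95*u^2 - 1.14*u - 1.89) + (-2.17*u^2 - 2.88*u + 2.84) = -3.12*u^2 - 4.02*u + 0.95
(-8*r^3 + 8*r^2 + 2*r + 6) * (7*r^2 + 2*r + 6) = -56*r^5 + 40*r^4 - 18*r^3 + 94*r^2 + 24*r + 36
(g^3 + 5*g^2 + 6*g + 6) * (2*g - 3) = 2*g^4 + 7*g^3 - 3*g^2 - 6*g - 18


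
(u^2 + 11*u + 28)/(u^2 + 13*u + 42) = (u + 4)/(u + 6)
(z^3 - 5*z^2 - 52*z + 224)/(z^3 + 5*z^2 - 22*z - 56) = (z - 8)/(z + 2)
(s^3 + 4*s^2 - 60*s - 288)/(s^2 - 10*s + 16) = (s^2 + 12*s + 36)/(s - 2)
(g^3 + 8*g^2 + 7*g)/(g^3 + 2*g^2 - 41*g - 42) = g/(g - 6)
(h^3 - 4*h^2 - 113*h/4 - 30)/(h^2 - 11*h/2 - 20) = h + 3/2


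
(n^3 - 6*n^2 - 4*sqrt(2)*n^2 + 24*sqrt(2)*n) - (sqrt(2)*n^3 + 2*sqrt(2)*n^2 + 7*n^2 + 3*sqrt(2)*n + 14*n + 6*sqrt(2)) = -sqrt(2)*n^3 + n^3 - 13*n^2 - 6*sqrt(2)*n^2 - 14*n + 21*sqrt(2)*n - 6*sqrt(2)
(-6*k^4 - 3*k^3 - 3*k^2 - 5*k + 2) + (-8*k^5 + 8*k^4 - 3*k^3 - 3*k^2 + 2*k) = -8*k^5 + 2*k^4 - 6*k^3 - 6*k^2 - 3*k + 2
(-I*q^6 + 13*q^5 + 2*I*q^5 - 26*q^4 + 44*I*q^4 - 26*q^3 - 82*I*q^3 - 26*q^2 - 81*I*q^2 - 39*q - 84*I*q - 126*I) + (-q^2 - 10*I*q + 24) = -I*q^6 + 13*q^5 + 2*I*q^5 - 26*q^4 + 44*I*q^4 - 26*q^3 - 82*I*q^3 - 27*q^2 - 81*I*q^2 - 39*q - 94*I*q + 24 - 126*I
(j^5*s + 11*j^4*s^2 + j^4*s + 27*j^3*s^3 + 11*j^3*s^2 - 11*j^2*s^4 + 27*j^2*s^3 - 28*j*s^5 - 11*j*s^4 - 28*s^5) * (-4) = -4*j^5*s - 44*j^4*s^2 - 4*j^4*s - 108*j^3*s^3 - 44*j^3*s^2 + 44*j^2*s^4 - 108*j^2*s^3 + 112*j*s^5 + 44*j*s^4 + 112*s^5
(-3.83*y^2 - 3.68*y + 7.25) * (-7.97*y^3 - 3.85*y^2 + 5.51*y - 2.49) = 30.5251*y^5 + 44.0751*y^4 - 64.7178*y^3 - 38.6526*y^2 + 49.1107*y - 18.0525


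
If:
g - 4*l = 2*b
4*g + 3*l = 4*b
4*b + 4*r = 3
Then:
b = 3/4 - r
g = 33/38 - 22*r/19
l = 4*r/19 - 3/19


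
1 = 1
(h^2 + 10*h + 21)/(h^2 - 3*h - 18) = (h + 7)/(h - 6)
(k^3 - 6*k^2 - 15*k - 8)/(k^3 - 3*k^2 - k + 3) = (k^2 - 7*k - 8)/(k^2 - 4*k + 3)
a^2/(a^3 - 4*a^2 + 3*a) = a/(a^2 - 4*a + 3)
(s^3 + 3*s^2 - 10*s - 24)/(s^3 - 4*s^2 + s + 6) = (s^2 + 6*s + 8)/(s^2 - s - 2)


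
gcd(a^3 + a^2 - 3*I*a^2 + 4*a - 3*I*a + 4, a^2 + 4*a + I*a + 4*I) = a + I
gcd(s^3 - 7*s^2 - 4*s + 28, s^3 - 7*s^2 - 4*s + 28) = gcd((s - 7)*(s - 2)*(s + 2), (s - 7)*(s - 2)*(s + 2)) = s^3 - 7*s^2 - 4*s + 28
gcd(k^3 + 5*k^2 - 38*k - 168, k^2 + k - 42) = k^2 + k - 42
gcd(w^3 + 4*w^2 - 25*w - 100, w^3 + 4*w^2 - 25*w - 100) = w^3 + 4*w^2 - 25*w - 100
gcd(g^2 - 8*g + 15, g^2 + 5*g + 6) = 1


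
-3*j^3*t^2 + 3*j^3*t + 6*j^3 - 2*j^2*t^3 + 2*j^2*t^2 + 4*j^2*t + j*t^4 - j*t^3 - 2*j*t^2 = (-3*j + t)*(j + t)*(t - 2)*(j*t + j)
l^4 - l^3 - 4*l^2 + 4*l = l*(l - 2)*(l - 1)*(l + 2)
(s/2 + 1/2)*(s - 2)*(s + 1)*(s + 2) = s^4/2 + s^3 - 3*s^2/2 - 4*s - 2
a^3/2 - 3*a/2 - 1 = (a/2 + 1/2)*(a - 2)*(a + 1)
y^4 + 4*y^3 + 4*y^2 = y^2*(y + 2)^2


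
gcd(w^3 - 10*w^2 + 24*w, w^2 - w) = w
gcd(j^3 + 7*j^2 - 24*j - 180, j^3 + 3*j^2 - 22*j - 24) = j + 6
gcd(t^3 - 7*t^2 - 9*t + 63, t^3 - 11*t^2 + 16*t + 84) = t - 7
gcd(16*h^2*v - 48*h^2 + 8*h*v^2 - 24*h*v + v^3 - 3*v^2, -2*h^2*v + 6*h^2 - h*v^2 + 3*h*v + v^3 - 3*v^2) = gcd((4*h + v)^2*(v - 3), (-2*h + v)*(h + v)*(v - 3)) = v - 3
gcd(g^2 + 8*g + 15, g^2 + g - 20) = g + 5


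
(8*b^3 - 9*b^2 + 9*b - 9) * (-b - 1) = -8*b^4 + b^3 + 9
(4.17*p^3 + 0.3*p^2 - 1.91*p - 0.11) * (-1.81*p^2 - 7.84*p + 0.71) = -7.5477*p^5 - 33.2358*p^4 + 4.0658*p^3 + 15.3865*p^2 - 0.4937*p - 0.0781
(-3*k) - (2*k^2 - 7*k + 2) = -2*k^2 + 4*k - 2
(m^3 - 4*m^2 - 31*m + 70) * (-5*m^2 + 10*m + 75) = -5*m^5 + 30*m^4 + 190*m^3 - 960*m^2 - 1625*m + 5250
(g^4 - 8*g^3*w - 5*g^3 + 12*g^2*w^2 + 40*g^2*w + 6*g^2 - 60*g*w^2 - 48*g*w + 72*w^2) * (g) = g^5 - 8*g^4*w - 5*g^4 + 12*g^3*w^2 + 40*g^3*w + 6*g^3 - 60*g^2*w^2 - 48*g^2*w + 72*g*w^2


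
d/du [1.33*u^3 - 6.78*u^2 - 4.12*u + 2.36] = 3.99*u^2 - 13.56*u - 4.12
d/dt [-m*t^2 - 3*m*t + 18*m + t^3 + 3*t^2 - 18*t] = -2*m*t - 3*m + 3*t^2 + 6*t - 18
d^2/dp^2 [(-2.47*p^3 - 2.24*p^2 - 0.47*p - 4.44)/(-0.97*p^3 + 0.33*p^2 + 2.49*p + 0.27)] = (-7.105427357601e-15*p^7 + 5.79652600000001*p^6 + 38.448084*p^5 + 89.452818*p^4 + 14.353152*p^3 - 51.199398*p^2 + 29.69622*p + 53.96031)/(0.912673*p^9 - 0.931491*p^8 - 6.711624*p^7 + 3.984228*p^6 + 17.74737*p^5 - 2.313522*p^4 - 16.557264*p^3 - 5.094252*p^2 - 0.544563*p - 0.019683)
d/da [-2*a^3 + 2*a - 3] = 2 - 6*a^2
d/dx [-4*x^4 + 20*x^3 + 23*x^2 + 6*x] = -16*x^3 + 60*x^2 + 46*x + 6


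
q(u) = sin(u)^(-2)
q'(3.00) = 704.52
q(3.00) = 50.21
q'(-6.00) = -88.03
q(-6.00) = 12.81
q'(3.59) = -22.12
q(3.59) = 5.32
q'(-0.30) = 74.03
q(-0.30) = 11.45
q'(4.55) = -0.34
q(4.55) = 1.03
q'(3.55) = -29.30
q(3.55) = 6.34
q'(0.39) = -33.66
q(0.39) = 6.92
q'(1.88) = 0.70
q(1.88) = 1.10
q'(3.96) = -3.51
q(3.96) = 1.88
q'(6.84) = -11.50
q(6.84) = 3.58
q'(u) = -2*cos(u)/sin(u)^3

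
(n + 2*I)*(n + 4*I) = n^2 + 6*I*n - 8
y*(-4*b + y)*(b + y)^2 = -4*b^3*y - 7*b^2*y^2 - 2*b*y^3 + y^4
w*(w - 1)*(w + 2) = w^3 + w^2 - 2*w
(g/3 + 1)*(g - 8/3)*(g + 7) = g^3/3 + 22*g^2/9 - 17*g/9 - 56/3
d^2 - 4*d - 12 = (d - 6)*(d + 2)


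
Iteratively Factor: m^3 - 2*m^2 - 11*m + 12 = (m - 1)*(m^2 - m - 12) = (m - 1)*(m + 3)*(m - 4)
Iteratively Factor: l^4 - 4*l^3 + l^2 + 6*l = (l + 1)*(l^3 - 5*l^2 + 6*l) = (l - 3)*(l + 1)*(l^2 - 2*l) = (l - 3)*(l - 2)*(l + 1)*(l)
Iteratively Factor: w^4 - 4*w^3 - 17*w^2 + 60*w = (w)*(w^3 - 4*w^2 - 17*w + 60) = w*(w - 3)*(w^2 - w - 20) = w*(w - 3)*(w + 4)*(w - 5)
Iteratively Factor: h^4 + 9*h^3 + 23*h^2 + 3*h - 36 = (h - 1)*(h^3 + 10*h^2 + 33*h + 36) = (h - 1)*(h + 4)*(h^2 + 6*h + 9) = (h - 1)*(h + 3)*(h + 4)*(h + 3)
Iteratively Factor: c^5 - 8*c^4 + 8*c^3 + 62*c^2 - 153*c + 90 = (c - 3)*(c^4 - 5*c^3 - 7*c^2 + 41*c - 30) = (c - 3)*(c + 3)*(c^3 - 8*c^2 + 17*c - 10) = (c - 3)*(c - 1)*(c + 3)*(c^2 - 7*c + 10) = (c - 3)*(c - 2)*(c - 1)*(c + 3)*(c - 5)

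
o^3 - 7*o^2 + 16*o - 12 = (o - 3)*(o - 2)^2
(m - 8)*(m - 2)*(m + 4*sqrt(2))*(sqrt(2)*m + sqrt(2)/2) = sqrt(2)*m^4 - 19*sqrt(2)*m^3/2 + 8*m^3 - 76*m^2 + 11*sqrt(2)*m^2 + 8*sqrt(2)*m + 88*m + 64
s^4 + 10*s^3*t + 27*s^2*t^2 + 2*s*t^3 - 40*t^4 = (s - t)*(s + 2*t)*(s + 4*t)*(s + 5*t)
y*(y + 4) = y^2 + 4*y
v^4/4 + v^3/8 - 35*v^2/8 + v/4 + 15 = (v/4 + 1)*(v - 3)*(v - 5/2)*(v + 2)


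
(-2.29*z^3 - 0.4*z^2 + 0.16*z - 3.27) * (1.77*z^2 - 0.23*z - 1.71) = -4.0533*z^5 - 0.1813*z^4 + 4.2911*z^3 - 5.1407*z^2 + 0.4785*z + 5.5917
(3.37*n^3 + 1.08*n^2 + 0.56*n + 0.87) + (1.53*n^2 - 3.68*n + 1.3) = 3.37*n^3 + 2.61*n^2 - 3.12*n + 2.17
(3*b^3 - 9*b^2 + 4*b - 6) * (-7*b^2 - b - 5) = -21*b^5 + 60*b^4 - 34*b^3 + 83*b^2 - 14*b + 30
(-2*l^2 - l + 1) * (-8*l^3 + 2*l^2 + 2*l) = 16*l^5 + 4*l^4 - 14*l^3 + 2*l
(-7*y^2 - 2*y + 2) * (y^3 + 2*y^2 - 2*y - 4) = -7*y^5 - 16*y^4 + 12*y^3 + 36*y^2 + 4*y - 8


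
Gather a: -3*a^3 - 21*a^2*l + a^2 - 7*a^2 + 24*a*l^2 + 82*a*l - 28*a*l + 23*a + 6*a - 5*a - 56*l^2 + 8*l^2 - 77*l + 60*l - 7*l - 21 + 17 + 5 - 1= -3*a^3 + a^2*(-21*l - 6) + a*(24*l^2 + 54*l + 24) - 48*l^2 - 24*l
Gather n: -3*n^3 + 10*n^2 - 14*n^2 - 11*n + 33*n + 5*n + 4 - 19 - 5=-3*n^3 - 4*n^2 + 27*n - 20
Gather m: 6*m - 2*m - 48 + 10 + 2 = 4*m - 36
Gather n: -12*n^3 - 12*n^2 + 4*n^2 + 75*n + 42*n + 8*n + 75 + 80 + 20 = -12*n^3 - 8*n^2 + 125*n + 175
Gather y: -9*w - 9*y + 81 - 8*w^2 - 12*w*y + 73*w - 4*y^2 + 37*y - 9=-8*w^2 + 64*w - 4*y^2 + y*(28 - 12*w) + 72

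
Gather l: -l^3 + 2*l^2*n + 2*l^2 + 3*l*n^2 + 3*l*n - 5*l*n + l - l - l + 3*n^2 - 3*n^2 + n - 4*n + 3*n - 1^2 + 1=-l^3 + l^2*(2*n + 2) + l*(3*n^2 - 2*n - 1)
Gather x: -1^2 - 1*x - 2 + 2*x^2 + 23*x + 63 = 2*x^2 + 22*x + 60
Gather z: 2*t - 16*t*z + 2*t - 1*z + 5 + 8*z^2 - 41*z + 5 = 4*t + 8*z^2 + z*(-16*t - 42) + 10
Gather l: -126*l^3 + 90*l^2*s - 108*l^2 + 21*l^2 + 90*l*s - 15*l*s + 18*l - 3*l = -126*l^3 + l^2*(90*s - 87) + l*(75*s + 15)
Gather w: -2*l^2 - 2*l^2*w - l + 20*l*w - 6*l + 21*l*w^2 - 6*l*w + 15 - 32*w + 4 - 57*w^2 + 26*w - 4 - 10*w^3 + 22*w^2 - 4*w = -2*l^2 - 7*l - 10*w^3 + w^2*(21*l - 35) + w*(-2*l^2 + 14*l - 10) + 15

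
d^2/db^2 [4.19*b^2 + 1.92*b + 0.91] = 8.38000000000000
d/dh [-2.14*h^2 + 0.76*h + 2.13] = 0.76 - 4.28*h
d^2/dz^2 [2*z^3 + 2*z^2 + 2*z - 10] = 12*z + 4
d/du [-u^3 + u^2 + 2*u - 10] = -3*u^2 + 2*u + 2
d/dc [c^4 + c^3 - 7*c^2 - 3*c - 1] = 4*c^3 + 3*c^2 - 14*c - 3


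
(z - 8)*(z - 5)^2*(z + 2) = z^4 - 16*z^3 + 69*z^2 + 10*z - 400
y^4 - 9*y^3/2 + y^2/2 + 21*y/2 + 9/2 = (y - 3)^2*(y + 1/2)*(y + 1)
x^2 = x^2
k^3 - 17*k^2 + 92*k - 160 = (k - 8)*(k - 5)*(k - 4)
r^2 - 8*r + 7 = (r - 7)*(r - 1)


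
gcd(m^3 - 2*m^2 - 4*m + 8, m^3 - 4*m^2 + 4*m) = m^2 - 4*m + 4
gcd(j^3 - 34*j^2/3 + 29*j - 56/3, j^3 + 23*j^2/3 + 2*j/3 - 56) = j - 7/3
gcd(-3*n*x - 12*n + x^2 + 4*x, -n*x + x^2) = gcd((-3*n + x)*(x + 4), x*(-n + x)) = 1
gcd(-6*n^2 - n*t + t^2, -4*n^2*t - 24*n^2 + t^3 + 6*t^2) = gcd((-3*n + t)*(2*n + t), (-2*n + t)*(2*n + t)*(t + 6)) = 2*n + t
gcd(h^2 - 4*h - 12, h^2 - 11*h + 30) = h - 6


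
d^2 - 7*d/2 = d*(d - 7/2)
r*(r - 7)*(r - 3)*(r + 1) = r^4 - 9*r^3 + 11*r^2 + 21*r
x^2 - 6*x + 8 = (x - 4)*(x - 2)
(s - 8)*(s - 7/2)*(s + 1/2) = s^3 - 11*s^2 + 89*s/4 + 14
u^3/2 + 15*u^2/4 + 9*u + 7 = (u/2 + 1)*(u + 2)*(u + 7/2)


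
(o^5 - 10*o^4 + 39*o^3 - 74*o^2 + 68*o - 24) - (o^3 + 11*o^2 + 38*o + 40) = o^5 - 10*o^4 + 38*o^3 - 85*o^2 + 30*o - 64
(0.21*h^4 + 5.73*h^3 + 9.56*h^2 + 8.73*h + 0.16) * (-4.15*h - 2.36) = -0.8715*h^5 - 24.2751*h^4 - 53.1968*h^3 - 58.7911*h^2 - 21.2668*h - 0.3776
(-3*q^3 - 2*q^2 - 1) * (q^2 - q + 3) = -3*q^5 + q^4 - 7*q^3 - 7*q^2 + q - 3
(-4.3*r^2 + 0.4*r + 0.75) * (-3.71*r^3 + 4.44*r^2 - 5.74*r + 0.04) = 15.953*r^5 - 20.576*r^4 + 23.6755*r^3 + 0.862*r^2 - 4.289*r + 0.03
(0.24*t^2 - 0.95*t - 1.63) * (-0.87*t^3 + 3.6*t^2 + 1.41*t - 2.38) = -0.2088*t^5 + 1.6905*t^4 - 1.6635*t^3 - 7.7787*t^2 - 0.0373000000000001*t + 3.8794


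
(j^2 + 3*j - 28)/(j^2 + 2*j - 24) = (j + 7)/(j + 6)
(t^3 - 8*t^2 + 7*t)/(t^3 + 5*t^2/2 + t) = 2*(t^2 - 8*t + 7)/(2*t^2 + 5*t + 2)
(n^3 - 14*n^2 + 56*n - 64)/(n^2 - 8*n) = n - 6 + 8/n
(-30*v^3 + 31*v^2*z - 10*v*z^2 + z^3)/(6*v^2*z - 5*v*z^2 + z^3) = (-5*v + z)/z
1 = 1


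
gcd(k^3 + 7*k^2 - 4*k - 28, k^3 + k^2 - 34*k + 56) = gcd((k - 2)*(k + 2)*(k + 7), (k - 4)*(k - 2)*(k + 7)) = k^2 + 5*k - 14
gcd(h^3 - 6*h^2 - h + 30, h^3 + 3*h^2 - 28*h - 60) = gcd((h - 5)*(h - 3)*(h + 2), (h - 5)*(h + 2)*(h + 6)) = h^2 - 3*h - 10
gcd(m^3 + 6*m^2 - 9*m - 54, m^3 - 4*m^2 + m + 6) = m - 3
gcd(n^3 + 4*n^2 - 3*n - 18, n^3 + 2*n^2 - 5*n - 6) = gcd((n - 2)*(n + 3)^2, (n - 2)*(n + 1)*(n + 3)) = n^2 + n - 6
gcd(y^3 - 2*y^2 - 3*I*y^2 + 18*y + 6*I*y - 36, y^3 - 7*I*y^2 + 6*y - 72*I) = y^2 - 3*I*y + 18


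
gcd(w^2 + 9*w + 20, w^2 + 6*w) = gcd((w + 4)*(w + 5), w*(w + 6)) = 1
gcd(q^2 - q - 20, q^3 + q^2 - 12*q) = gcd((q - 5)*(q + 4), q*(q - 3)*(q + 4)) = q + 4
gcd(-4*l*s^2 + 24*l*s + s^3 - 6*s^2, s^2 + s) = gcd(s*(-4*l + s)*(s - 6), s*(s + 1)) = s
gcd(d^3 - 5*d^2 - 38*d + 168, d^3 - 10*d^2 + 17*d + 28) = d^2 - 11*d + 28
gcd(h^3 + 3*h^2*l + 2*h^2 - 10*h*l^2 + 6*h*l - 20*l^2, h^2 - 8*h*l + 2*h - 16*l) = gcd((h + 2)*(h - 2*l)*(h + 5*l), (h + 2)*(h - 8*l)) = h + 2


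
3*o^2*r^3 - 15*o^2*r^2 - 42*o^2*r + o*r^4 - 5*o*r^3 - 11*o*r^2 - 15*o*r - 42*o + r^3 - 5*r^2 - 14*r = (3*o + r)*(r - 7)*(r + 2)*(o*r + 1)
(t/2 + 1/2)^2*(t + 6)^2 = t^4/4 + 7*t^3/2 + 61*t^2/4 + 21*t + 9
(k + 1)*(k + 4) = k^2 + 5*k + 4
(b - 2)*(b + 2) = b^2 - 4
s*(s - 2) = s^2 - 2*s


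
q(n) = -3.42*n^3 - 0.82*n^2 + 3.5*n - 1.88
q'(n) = -10.26*n^2 - 1.64*n + 3.5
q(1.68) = -14.53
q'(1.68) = -28.21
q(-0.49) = -3.39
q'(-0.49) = 1.84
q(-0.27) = -2.82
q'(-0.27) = 3.19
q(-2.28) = 26.41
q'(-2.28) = -46.10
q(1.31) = -6.39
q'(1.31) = -16.26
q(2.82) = -75.23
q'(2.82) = -82.72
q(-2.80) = 56.97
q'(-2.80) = -72.35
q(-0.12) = -2.31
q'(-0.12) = 3.55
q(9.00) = -2529.98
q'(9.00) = -842.32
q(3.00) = -91.10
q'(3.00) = -93.76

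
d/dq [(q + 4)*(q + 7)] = 2*q + 11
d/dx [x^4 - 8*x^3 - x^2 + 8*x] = 4*x^3 - 24*x^2 - 2*x + 8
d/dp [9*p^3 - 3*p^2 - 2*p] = 27*p^2 - 6*p - 2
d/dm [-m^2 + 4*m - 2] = 4 - 2*m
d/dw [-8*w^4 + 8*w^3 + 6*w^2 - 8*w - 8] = -32*w^3 + 24*w^2 + 12*w - 8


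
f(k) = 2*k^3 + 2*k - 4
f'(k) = 6*k^2 + 2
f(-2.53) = -41.45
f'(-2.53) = 40.41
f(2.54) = 33.85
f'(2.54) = 40.71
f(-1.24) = -10.29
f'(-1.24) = 11.23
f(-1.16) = -9.44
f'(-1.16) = 10.07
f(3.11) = 62.38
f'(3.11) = 60.03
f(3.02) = 57.13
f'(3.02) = 56.72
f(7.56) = 875.28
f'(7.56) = 344.92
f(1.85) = 12.36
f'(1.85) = 22.54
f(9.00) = 1472.00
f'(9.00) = 488.00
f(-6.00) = -448.00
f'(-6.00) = 218.00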